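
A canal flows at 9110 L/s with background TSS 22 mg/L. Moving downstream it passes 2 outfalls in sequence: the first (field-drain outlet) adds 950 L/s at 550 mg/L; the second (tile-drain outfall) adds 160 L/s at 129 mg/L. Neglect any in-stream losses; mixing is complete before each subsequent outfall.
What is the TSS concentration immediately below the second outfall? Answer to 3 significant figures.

After outfall 1: Q = 9110 + 950.0 = 10060 L/s; C = (9110·22.00 + 950.0·550.0)/10060 = 71.86 mg/L.
After outfall 2: Q = 10060 + 160.0 = 10220 L/s; C = (10060·71.86 + 160.0·129.0)/10220 = 72.76 mg/L.

72.8 mg/L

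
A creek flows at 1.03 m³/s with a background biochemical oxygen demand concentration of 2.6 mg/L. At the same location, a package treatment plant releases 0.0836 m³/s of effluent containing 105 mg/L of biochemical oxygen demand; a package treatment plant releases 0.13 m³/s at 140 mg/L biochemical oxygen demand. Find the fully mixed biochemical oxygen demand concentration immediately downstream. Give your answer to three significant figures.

23.8 mg/L

Flow-weighted average: C = (1.030·2.600 + 0.08360·105.0 + 0.1300·140.0) / 1.244 = 29.66/1.244 = 23.85 mg/L.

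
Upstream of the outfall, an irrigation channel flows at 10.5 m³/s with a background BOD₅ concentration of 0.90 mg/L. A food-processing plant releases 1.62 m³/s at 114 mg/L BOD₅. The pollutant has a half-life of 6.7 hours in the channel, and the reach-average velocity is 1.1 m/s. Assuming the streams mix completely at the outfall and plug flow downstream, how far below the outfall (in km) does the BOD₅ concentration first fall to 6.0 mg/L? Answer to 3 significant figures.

37.6 km

After mixing, C = (10.50·0.9000 + 1.620·114.0) / 12.12 = 194.1/12.12 = 16.02 mg/L.
Half-life 6.7 h → k = ln 2 / 6.7 = 0.1035 h⁻¹ = 2.483 d⁻¹.
Set 16.02·exp(−k·t) = 6.0 → t = ln(16.02/6.0)/k = 34170 s = 9.491 h.
Distance = v·t = 1.1·34170 = 37590 m = 37.59 km.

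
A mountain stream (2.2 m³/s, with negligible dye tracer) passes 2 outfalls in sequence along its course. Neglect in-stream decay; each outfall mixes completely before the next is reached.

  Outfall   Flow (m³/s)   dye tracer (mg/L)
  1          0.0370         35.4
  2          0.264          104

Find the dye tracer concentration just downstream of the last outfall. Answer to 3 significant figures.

11.5 mg/L

Below outfall 1: Q → 2.237 m³/s, C = (2.200·0 + 0.03700·35.40)/2.237 = 0.5855 mg/L.
Below outfall 2: Q → 2.501 m³/s, C = (2.237·0.5855 + 0.2640·104.0)/2.501 = 11.50 mg/L.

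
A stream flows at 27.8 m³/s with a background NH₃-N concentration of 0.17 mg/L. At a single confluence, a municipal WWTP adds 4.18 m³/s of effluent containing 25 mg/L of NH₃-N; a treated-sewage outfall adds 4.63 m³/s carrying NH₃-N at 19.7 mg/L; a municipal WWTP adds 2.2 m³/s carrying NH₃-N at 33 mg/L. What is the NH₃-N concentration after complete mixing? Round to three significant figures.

7.04 mg/L

Flow-weighted average: C = (27.80·0.1700 + 4.180·25.00 + 4.630·19.70 + 2.200·33.00) / 38.81 = 273.0/38.81 = 7.035 mg/L.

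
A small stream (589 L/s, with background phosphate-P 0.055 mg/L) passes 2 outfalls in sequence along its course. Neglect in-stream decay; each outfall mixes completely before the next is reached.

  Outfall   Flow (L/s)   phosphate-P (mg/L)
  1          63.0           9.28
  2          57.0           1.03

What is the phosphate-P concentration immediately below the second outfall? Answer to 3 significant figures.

Outfall 1: combined Q = 652.0 L/s; C = (589.0·0.05500 + 63.00·9.280)/652.0 = 0.9464 mg/L.
Outfall 2: combined Q = 709.0 L/s; C = (652.0·0.9464 + 57.00·1.030)/709.0 = 0.9531 mg/L.

0.953 mg/L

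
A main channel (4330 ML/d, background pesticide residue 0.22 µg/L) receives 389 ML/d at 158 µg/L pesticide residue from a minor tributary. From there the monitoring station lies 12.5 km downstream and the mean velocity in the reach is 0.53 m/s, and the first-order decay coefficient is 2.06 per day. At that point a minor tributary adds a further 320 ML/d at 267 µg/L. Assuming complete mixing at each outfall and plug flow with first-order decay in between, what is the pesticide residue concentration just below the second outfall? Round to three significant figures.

Conservation of mass: C = (4330·0.2200 + 389.0·158.0) / 4719 = 62410/4719 = 13.23 µg/L; combined flow 4719 ML/d.
Travel time t = 12.5·1000 / 0.53 = 23580 s = 6.551 h.
Decay over the reach: 13.23·exp(−kt) = 13.23·0.5699 = 7.537 µg/L.
Second outfall: C = (4719·7.537 + 320.0·267.0)/5039 = 24.01 µg/L.

24.0 µg/L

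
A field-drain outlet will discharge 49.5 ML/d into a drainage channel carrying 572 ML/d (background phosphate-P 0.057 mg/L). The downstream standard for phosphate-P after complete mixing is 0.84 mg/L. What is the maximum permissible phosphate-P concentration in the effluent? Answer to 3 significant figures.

At the limit, (Qr·Cr + Qe·Cₑ)/(Qr + Qe) = 0.84:
Cₑ = (621.5·0.84 − 572.0·0.05700) / 49.50 = 9.888 mg/L.

9.89 mg/L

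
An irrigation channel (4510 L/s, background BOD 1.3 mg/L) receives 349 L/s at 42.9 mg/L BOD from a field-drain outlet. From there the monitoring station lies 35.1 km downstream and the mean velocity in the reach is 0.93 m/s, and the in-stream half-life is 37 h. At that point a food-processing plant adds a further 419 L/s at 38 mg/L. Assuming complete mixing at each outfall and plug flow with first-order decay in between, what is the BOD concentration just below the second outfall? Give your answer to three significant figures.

6.26 mg/L

Mass balance: C = (4510·1.300 + 349.0·42.90) / 4859 = 20840/4859 = 4.288 mg/L; combined flow 4859 L/s.
Travel time t = 35.1·1000 / 0.93 = 37740 s = 10.48 h.
Half-life 37 h → k = ln 2 / 37 = 0.01873 h⁻¹ = 0.4496 d⁻¹.
After decay, C = 4.288 × e^(−kt) = 4.288 × 0.8217 = 3.523 mg/L.
At the second outfall, C = (4859·3.523 + 419.0·38.00) / (4859 + 419.0) = 6.260 mg/L.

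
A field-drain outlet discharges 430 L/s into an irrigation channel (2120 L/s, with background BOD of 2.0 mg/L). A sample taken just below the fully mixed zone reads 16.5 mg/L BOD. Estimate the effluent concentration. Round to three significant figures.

88.0 mg/L

Mass balance: 2120·2.000 + 430.0·Cₑ = 2550·16.50
→ Cₑ = (2550·16.50 − 2120·2.000) / 430.0 = 87.99 mg/L.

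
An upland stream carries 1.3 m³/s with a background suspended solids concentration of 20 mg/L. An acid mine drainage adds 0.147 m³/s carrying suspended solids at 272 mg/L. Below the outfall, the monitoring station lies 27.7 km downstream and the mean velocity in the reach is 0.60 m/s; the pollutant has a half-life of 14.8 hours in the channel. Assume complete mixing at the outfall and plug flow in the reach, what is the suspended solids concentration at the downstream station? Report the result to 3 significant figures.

25.0 mg/L

After mixing, C = (1.300·20.00 + 0.1470·272.0) / 1.447 = 65.98/1.447 = 45.60 mg/L.
Travel time t = 27.7·1000 / 0.60 = 46170 s = 12.82 h.
Half-life 14.8 h → k = ln 2 / 14.8 = 0.04683 h⁻¹ = 1.124 d⁻¹.
Decay over the reach: 45.60·exp(−kt) = 45.60·0.5485 = 25.01 mg/L.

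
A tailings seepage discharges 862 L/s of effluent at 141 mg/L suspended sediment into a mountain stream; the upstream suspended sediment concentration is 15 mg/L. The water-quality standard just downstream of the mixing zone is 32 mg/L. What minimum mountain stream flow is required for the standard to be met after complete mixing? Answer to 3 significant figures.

Set C_mix = 32: (Q·15.00 + 862.0·141.0) / (Q + 862.0) = 32
→ Q = 862.0·(141.0 − 32)/(32 − 15.00) = 5527 L/s.

5530 L/s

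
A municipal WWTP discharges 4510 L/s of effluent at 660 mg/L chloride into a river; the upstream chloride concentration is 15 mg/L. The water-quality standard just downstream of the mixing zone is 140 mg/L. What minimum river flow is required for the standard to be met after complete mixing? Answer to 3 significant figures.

18800 L/s

Set C_mix = 140: (Q·15.00 + 4510·660.0) / (Q + 4510) = 140
→ Q = 4510·(660.0 − 140)/(140 − 15.00) = 18760 L/s.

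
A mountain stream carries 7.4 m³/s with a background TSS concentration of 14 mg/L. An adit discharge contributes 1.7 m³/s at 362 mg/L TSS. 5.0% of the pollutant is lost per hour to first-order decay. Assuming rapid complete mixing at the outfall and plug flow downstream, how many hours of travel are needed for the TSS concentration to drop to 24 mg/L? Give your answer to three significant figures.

23.2 h

After mixing, C = (7.400·14.00 + 1.700·362.0) / 9.100 = 719.0/9.100 = 79.01 mg/L.
5.0%/h lost → k = −ln(1 − 0.05) = 0.05129 h⁻¹.
79.01·exp(−k·t) = 24 → t = ln(79.01/24)/k = 83630 s = 23.23 h.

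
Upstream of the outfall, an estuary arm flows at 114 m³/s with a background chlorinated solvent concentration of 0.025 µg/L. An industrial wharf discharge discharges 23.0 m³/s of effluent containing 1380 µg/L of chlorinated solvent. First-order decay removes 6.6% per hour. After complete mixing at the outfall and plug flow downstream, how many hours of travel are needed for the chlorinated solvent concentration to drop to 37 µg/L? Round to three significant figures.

Mixed concentration C = ΣQC/ΣQ = (114.0·0.02500 + 23.00·1380) / 137.0 = 31740/137.0 = 231.7 µg/L.
6.6%/h lost → k = −ln(1 − 0.066) = 0.06828 h⁻¹.
231.7·exp(−k·t) = 37 → t = ln(231.7/37)/k = 96730 s = 26.87 h.

26.9 h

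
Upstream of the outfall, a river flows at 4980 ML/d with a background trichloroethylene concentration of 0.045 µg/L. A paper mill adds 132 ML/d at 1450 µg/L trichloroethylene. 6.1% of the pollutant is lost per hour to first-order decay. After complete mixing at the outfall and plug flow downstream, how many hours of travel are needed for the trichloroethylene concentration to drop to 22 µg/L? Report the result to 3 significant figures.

8.47 h

Mass balance: C = (4980·0.04500 + 132.0·1450) / 5112 = 191600/5112 = 37.49 µg/L.
6.1%/h lost → k = −ln(1 − 0.061) = 0.06294 h⁻¹.
37.49·exp(−k·t) = 22 → t = ln(37.49/22)/k = 30480 s = 8.467 h.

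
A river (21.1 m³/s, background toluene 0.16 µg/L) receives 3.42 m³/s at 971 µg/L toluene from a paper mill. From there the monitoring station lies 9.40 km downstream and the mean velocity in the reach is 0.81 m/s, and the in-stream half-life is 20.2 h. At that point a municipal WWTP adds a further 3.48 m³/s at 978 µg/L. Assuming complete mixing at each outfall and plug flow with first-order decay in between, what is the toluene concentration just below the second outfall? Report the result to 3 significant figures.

228 µg/L

Mass balance: C = (21.10·0.1600 + 3.420·971.0) / 24.52 = 3324/24.52 = 135.6 µg/L; combined flow 24.52 m³/s.
Travel time t = 9.40·1000 / 0.81 = 11600 s = 3.224 h.
Half-life 20.2 h → k = ln 2 / 20.2 = 0.03431 h⁻¹ = 0.8235 d⁻¹.
Applying C = C₀e^(−kt): 135.6 × 0.8953 = 121.4 µg/L.
Second outfall: C = (24.52·121.4 + 3.480·978.0)/28.00 = 227.8 µg/L.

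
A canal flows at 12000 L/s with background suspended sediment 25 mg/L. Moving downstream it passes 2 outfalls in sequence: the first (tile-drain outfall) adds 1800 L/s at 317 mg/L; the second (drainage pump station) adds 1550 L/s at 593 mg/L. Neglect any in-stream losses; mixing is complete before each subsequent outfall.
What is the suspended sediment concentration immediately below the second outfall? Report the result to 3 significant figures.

Below outfall 1: Q → 13800 L/s, C = (12000·25.00 + 1800·317.0)/13800 = 63.09 mg/L.
Below outfall 2: Q → 15350 L/s, C = (13800·63.09 + 1550·593.0)/15350 = 116.6 mg/L.

117 mg/L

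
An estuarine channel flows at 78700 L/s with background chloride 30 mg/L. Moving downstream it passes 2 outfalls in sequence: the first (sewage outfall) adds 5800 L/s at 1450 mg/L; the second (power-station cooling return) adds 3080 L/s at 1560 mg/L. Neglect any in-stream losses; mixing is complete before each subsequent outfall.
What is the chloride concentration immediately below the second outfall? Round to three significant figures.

178 mg/L

After outfall 1: Q = 78700 + 5800 = 84500 L/s; C = (78700·30.00 + 5800·1450)/84500 = 127.5 mg/L.
After outfall 2: Q = 84500 + 3080 = 87580 L/s; C = (84500·127.5 + 3080·1560)/87580 = 177.8 mg/L.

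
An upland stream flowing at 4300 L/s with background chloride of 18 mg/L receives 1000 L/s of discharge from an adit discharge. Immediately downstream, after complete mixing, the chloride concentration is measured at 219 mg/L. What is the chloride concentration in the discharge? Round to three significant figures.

1080 mg/L

Mass balance: 4300·18.00 + 1000·Cₑ = 5300·219.0
→ Cₑ = (5300·219.0 − 4300·18.00) / 1000 = 1083 mg/L.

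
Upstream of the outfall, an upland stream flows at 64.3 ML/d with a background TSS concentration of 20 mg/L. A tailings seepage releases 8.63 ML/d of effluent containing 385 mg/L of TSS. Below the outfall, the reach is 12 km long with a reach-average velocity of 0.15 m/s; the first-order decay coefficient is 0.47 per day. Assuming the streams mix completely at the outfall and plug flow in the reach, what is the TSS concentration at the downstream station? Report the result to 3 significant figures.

Flow-weighted average: C = (64.30·20.00 + 8.630·385.0) / 72.93 = 4609/72.93 = 63.19 mg/L.
Travel time t = 12·1000 / 0.15 = 80000 s = 22.22 h.
After decay, C = 63.19 × e^(−kt) = 63.19 × 0.6471 = 40.89 mg/L.

40.9 mg/L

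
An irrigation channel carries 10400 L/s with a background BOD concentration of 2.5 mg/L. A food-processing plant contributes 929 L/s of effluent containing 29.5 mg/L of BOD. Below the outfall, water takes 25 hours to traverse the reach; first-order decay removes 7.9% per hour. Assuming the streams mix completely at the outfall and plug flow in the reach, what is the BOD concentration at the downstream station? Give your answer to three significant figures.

Conservation of mass: C = (10400·2.500 + 929.0·29.50) / 11330 = 53410/11330 = 4.714 mg/L.
7.9%/h lost → k = −ln(1 − 0.079) = 0.08230 h⁻¹.
First-order decay: C = 4.714·exp(−k·t) = 4.714·0.1278 = 0.6024 mg/L.

0.602 mg/L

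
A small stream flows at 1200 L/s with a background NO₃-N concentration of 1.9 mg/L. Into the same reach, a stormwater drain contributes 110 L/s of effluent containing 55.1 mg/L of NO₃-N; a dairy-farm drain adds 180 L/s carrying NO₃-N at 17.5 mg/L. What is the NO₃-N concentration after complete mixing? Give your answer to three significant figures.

7.71 mg/L

Mass balance: C = (1200·1.900 + 110.0·55.10 + 180.0·17.50) / 1490 = 11490/1490 = 7.712 mg/L.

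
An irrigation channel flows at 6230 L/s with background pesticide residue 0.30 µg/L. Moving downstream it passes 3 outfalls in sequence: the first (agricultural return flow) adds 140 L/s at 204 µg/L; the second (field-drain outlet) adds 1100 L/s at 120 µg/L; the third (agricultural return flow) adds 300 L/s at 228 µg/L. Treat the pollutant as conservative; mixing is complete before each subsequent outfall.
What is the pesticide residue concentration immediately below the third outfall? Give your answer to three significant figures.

Below outfall 1: Q → 6370 L/s, C = (6230·0.3000 + 140.0·204.0)/6370 = 4.777 µg/L.
Below outfall 2: Q → 7470 L/s, C = (6370·4.777 + 1100·120.0)/7470 = 21.74 µg/L.
Below outfall 3: Q → 7770 L/s, C = (7470·21.74 + 300.0·228.0)/7770 = 29.71 µg/L.

29.7 µg/L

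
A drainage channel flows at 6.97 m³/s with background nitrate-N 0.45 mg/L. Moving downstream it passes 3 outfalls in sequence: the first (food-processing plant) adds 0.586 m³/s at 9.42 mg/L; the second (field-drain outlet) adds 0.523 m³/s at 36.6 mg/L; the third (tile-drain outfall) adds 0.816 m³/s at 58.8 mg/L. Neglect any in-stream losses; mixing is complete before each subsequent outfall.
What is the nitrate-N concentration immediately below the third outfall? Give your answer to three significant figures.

8.52 mg/L

After outfall 1: Q = 6.970 + 0.5860 = 7.556 m³/s; C = (6.970·0.4500 + 0.5860·9.420)/7.556 = 1.146 mg/L.
After outfall 2: Q = 7.556 + 0.5230 = 8.079 m³/s; C = (7.556·1.146 + 0.5230·36.60)/8.079 = 3.441 mg/L.
After outfall 3: Q = 8.079 + 0.8160 = 8.895 m³/s; C = (8.079·3.441 + 0.8160·58.80)/8.895 = 8.519 mg/L.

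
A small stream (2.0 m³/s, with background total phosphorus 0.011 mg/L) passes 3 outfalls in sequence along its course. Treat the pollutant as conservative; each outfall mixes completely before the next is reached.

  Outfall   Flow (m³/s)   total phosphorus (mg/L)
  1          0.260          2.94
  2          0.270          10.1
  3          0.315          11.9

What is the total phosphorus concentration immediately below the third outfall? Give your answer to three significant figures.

Below outfall 1: Q → 2.260 m³/s, C = (2.000·0.01100 + 0.2600·2.940)/2.260 = 0.3480 mg/L.
Below outfall 2: Q → 2.530 m³/s, C = (2.260·0.3480 + 0.2700·10.10)/2.530 = 1.389 mg/L.
Below outfall 3: Q → 2.845 m³/s, C = (2.530·1.389 + 0.3150·11.90)/2.845 = 2.553 mg/L.

2.55 mg/L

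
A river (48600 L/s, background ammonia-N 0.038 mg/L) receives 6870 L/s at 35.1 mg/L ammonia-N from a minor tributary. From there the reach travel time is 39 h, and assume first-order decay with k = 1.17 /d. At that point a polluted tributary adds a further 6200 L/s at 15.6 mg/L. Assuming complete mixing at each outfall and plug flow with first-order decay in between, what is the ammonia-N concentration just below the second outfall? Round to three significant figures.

After mixing, C = (48600·0.03800 + 6870·35.10) / 55470 = 243000/55470 = 4.380 mg/L; combined flow 55470 L/s.
Applying C = C₀e^(−kt): 4.380 × 0.1494 = 0.6544 mg/L.
Second outfall: C = (55470·0.6544 + 6200·15.60)/61670 = 2.157 mg/L.

2.16 mg/L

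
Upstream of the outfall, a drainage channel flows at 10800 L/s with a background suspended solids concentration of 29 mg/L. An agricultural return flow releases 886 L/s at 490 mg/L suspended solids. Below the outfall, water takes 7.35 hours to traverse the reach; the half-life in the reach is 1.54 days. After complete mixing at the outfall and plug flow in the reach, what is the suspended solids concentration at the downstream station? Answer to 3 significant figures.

Mass balance: C = (10800·29.00 + 886.0·490.0) / 11690 = 747300/11690 = 63.95 mg/L.
Half-life 1.54 d → k = ln 2 / 1.54 = 0.4501 d⁻¹.
Applying C = C₀e^(−kt): 63.95 × 0.8712 = 55.72 mg/L.

55.7 mg/L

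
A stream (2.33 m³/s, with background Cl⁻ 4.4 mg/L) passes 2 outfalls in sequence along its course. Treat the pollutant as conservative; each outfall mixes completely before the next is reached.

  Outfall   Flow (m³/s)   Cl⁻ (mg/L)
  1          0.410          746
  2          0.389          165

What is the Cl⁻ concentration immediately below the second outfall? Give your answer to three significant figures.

122 mg/L

Below outfall 1: Q → 2.740 m³/s, C = (2.330·4.400 + 0.4100·746.0)/2.740 = 115.4 mg/L.
Below outfall 2: Q → 3.129 m³/s, C = (2.740·115.4 + 0.3890·165.0)/3.129 = 121.5 mg/L.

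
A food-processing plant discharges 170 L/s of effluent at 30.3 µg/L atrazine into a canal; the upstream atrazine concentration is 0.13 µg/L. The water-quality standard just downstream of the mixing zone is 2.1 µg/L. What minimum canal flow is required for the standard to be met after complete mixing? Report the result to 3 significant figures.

Set C_mix = 2.1: (Q·0.1300 + 170.0·30.30) / (Q + 170.0) = 2.1
→ Q = 170.0·(30.30 − 2.1)/(2.1 − 0.1300) = 2434 L/s.

2430 L/s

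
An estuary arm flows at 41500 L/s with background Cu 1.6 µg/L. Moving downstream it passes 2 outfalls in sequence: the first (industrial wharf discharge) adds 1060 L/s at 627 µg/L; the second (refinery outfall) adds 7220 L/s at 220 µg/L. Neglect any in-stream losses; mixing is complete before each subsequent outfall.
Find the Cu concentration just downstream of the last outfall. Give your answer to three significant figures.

Outfall 1: combined Q = 42560 L/s; C = (41500·1.600 + 1060·627.0)/42560 = 17.18 µg/L.
Outfall 2: combined Q = 49780 L/s; C = (42560·17.18 + 7220·220.0)/49780 = 46.59 µg/L.

46.6 µg/L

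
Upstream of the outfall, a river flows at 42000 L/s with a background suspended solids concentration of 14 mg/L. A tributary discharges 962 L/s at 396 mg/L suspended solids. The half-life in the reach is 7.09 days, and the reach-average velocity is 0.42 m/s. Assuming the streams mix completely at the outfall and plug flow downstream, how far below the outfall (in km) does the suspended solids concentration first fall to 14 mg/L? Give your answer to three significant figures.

177 km

After mixing, C = (42000·14.00 + 962.0·396.0) / 42960 = 969000/42960 = 22.55 mg/L.
Half-life 7.09 d → k = ln 2 / 7.09 = 0.09776 d⁻¹.
Set 22.55·exp(−k·t) = 14 → t = ln(22.55/14)/k = 421400 s = 117.1 h.
Distance = v·t = 0.42·421400 = 177000 m = 177.0 km.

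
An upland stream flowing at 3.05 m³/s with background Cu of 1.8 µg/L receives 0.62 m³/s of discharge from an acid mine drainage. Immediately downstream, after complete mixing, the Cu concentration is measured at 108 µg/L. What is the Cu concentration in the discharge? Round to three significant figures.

Mass balance: 3.050·1.800 + 0.6200·Cₑ = 3.670·108.0
→ Cₑ = (3.670·108.0 − 3.050·1.800) / 0.6200 = 630.4 µg/L.

630 µg/L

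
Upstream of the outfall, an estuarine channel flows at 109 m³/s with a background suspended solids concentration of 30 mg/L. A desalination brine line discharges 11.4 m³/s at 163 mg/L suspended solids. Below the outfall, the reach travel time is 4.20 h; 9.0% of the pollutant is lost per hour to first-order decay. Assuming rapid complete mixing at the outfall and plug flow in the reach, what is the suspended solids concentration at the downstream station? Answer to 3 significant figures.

28.7 mg/L

After mixing, C = (109.0·30.00 + 11.40·163.0) / 120.4 = 5128/120.4 = 42.59 mg/L.
9.0%/h lost → k = −ln(1 − 0.09) = 0.09431 h⁻¹.
First-order decay: C = 42.59·exp(−k·t) = 42.59·0.6729 = 28.66 mg/L.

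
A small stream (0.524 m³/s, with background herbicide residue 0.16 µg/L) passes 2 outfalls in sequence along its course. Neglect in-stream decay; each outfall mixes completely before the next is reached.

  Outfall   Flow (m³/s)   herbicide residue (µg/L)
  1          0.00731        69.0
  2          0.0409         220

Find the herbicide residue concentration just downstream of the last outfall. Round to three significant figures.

Outfall 1: combined Q = 0.5313 m³/s; C = (0.5240·0.1600 + 0.007310·69.00)/0.5313 = 1.107 µg/L.
Outfall 2: combined Q = 0.5722 m³/s; C = (0.5313·1.107 + 0.04090·220.0)/0.5722 = 16.75 µg/L.

16.8 µg/L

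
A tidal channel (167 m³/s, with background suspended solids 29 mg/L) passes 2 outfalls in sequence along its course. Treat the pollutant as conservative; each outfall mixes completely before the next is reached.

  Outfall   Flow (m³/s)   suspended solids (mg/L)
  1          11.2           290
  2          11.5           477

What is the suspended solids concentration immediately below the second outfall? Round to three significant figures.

Outfall 1: combined Q = 178.2 m³/s; C = (167.0·29.00 + 11.20·290.0)/178.2 = 45.40 mg/L.
Outfall 2: combined Q = 189.7 m³/s; C = (178.2·45.40 + 11.50·477.0)/189.7 = 71.57 mg/L.

71.6 mg/L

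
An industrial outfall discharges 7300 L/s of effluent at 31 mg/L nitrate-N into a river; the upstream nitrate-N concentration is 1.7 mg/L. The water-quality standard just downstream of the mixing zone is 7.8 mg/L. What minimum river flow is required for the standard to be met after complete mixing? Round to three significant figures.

Set C_mix = 7.8: (Q·1.700 + 7300·31.00) / (Q + 7300) = 7.8
→ Q = 7300·(31.00 − 7.8)/(7.8 − 1.700) = 27760 L/s.

27800 L/s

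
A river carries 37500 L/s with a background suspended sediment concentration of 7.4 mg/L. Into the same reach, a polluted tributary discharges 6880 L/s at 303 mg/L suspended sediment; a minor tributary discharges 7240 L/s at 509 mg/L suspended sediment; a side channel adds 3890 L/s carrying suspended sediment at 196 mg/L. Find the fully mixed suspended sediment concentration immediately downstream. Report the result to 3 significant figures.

Mass balance: C = (37500·7.400 + 6880·303.0 + 7240·509.0 + 3890·196.0) / 55510 = 6810000/55510 = 122.7 mg/L.

123 mg/L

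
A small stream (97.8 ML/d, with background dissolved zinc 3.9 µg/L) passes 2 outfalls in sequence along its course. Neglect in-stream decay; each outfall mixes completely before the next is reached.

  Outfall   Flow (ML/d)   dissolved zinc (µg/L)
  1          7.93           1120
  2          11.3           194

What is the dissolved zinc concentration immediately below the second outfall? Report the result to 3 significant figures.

Outfall 1: combined Q = 105.7 ML/d; C = (97.80·3.900 + 7.930·1120)/105.7 = 87.61 µg/L.
Outfall 2: combined Q = 117.0 ML/d; C = (105.7·87.61 + 11.30·194.0)/117.0 = 97.88 µg/L.

97.9 µg/L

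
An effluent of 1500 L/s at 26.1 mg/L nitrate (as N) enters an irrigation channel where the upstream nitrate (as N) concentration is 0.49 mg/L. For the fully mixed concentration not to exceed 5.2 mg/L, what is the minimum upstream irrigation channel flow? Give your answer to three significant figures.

Set C_mix = 5.2: (Q·0.4900 + 1500·26.10) / (Q + 1500) = 5.2
→ Q = 1500·(26.10 − 5.2)/(5.2 − 0.4900) = 6656 L/s.

6660 L/s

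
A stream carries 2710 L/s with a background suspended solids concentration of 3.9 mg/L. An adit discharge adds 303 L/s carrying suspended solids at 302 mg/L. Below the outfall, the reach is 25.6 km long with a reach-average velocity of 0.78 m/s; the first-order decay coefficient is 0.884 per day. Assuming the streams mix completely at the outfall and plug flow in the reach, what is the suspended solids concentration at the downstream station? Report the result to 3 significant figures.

Conservation of mass: C = (2710·3.900 + 303.0·302.0) / 3013 = 102100/3013 = 33.88 mg/L.
Travel time t = 25.6·1000 / 0.78 = 32820 s = 9.117 h.
First-order decay: C = 33.88·exp(−k·t) = 33.88·0.7148 = 24.21 mg/L.

24.2 mg/L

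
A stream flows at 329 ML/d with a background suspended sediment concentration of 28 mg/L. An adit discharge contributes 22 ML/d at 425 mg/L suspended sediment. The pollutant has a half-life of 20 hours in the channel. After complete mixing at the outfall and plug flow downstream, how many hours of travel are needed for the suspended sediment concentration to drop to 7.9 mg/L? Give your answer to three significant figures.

54.9 h

Mass balance: C = (329.0·28.00 + 22.00·425.0) / 351.0 = 18560/351.0 = 52.88 mg/L.
Half-life 20 h → k = ln 2 / 20 = 0.03466 h⁻¹ = 0.8318 d⁻¹.
52.88·exp(−k·t) = 7.9 → t = ln(52.88/7.9)/k = 197500 s = 54.86 h.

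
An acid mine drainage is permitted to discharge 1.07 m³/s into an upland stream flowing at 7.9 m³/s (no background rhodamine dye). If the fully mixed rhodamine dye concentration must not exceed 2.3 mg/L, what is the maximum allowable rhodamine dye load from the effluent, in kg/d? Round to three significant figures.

Mass balance at the limit: 7.900·0 + 1.070·Cₑ = 8.970·2.3 → Cₑ = 19.28 mg/L.
Load = 1.070 m³/s × 19.28 g/m³ × 86 400 s/d = 1783 kg/d.

1780 kg/d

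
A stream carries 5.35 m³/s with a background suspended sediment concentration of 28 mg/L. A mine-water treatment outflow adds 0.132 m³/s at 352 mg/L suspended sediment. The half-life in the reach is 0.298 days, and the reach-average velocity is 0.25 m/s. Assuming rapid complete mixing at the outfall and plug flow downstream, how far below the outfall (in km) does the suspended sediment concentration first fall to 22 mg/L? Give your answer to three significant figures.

4.52 km

Mixed concentration C = ΣQC/ΣQ = (5.350·28.00 + 0.1320·352.0) / 5.482 = 196.3/5.482 = 35.80 mg/L.
Half-life 0.298 d → k = ln 2 / 0.298 = 2.326 d⁻¹.
Set 35.80·exp(−k·t) = 22 → t = ln(35.80/22)/k = 18090 s = 5.024 h.
Distance = v·t = 0.25·18090 = 4522 m = 4.522 km.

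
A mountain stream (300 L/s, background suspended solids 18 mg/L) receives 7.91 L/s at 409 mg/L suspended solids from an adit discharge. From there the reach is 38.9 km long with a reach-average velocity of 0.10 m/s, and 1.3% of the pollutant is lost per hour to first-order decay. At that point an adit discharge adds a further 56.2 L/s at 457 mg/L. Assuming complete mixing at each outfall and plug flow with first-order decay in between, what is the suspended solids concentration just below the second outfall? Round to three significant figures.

76.3 mg/L

Mass balance: C = (300.0·18.00 + 7.910·409.0) / 307.9 = 8635/307.9 = 28.04 mg/L; combined flow 307.9 L/s.
Travel time t = 38.9·1000 / 0.10 = 389000 s = 108.1 h.
1.3%/h lost → k = −ln(1 − 0.013) = 0.01309 h⁻¹.
After decay, C = 28.04 × e^(−kt) = 28.04 × 0.2432 = 6.820 mg/L.
Second outfall: C = (307.9·6.820 + 56.20·457.0)/364.1 = 76.30 mg/L.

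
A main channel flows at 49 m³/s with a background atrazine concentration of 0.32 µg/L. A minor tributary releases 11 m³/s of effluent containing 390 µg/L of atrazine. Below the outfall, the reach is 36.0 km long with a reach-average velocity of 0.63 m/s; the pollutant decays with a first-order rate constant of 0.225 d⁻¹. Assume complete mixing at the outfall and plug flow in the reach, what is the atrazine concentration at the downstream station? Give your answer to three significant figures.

Mass balance: C = (49.00·0.3200 + 11.00·390.0) / 60.00 = 4306/60.00 = 71.76 µg/L.
Travel time t = 36.0·1000 / 0.63 = 57140 s = 15.87 h.
After decay, C = 71.76 × e^(−kt) = 71.76 × 0.8617 = 61.84 µg/L.

61.8 µg/L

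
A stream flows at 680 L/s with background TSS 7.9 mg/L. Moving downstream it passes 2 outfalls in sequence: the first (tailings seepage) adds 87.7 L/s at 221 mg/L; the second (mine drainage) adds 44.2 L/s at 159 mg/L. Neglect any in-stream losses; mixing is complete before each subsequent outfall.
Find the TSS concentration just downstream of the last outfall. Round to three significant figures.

Below outfall 1: Q → 767.7 L/s, C = (680.0·7.900 + 87.70·221.0)/767.7 = 32.24 mg/L.
Below outfall 2: Q → 811.9 L/s, C = (767.7·32.24 + 44.20·159.0)/811.9 = 39.14 mg/L.

39.1 mg/L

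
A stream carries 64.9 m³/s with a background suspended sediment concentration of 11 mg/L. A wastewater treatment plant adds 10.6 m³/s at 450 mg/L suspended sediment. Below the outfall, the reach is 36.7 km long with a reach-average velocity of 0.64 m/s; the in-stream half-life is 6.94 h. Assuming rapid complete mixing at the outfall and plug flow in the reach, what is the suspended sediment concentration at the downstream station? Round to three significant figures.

Conservation of mass: C = (64.90·11.00 + 10.60·450.0) / 75.50 = 5484/75.50 = 72.63 mg/L.
Travel time t = 36.7·1000 / 0.64 = 57340 s = 15.93 h.
Half-life 6.94 h → k = ln 2 / 6.94 = 0.09988 h⁻¹ = 2.397 d⁻¹.
First-order decay: C = 72.63·exp(−k·t) = 72.63·0.2037 = 14.80 mg/L.

14.8 mg/L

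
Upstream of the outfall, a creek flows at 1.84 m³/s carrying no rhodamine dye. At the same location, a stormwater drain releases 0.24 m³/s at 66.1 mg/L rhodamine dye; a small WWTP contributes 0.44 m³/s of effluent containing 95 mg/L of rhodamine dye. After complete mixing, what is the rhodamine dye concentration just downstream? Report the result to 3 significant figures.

22.9 mg/L

Mixed concentration C = ΣQC/ΣQ = (1.840·0 + 0.2400·66.10 + 0.4400·95.00) / 2.520 = 57.66/2.520 = 22.88 mg/L.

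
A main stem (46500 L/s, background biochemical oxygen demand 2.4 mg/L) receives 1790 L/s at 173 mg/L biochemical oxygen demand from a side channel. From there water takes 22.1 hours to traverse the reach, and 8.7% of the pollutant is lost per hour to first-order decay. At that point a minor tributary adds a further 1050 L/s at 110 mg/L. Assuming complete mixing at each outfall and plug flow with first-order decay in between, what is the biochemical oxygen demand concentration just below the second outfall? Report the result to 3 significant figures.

Flow-weighted average: C = (46500·2.400 + 1790·173.0) / 48290 = 421300/48290 = 8.724 mg/L; combined flow 48290 L/s.
8.7%/h lost → k = −ln(1 − 0.087) = 0.09102 h⁻¹.
First-order decay: C = 8.724·exp(−k·t) = 8.724·0.1338 = 1.167 mg/L.
Second outfall: C = (48290·1.167 + 1050·110.0)/49340 = 3.483 mg/L.

3.48 mg/L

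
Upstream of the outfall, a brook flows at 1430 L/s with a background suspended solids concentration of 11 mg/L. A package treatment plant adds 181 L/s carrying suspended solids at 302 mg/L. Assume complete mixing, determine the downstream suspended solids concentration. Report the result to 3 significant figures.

Flow-weighted average: C = (1430·11.00 + 181.0·302.0) / 1611 = 70390/1611 = 43.69 mg/L.

43.7 mg/L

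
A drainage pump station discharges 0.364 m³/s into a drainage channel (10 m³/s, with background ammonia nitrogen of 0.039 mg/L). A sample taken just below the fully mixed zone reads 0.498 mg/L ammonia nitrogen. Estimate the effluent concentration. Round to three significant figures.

Mass balance: 10.00·0.03900 + 0.3640·Cₑ = 10.36·0.4980
→ Cₑ = (10.36·0.4980 − 10.00·0.03900) / 0.3640 = 13.11 mg/L.

13.1 mg/L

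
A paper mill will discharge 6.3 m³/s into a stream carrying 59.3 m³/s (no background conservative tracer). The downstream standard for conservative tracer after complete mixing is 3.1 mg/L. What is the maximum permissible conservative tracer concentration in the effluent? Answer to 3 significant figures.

At the limit, (Qr·Cr + Qe·Cₑ)/(Qr + Qe) = 3.1:
Cₑ = (65.60·3.1 − 59.30·0) / 6.300 = 32.28 mg/L.

32.3 mg/L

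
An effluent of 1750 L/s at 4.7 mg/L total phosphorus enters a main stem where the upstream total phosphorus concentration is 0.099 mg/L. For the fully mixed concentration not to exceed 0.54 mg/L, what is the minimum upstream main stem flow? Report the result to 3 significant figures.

16500 L/s

Set C_mix = 0.54: (Q·0.09900 + 1750·4.700) / (Q + 1750) = 0.54
→ Q = 1750·(4.700 − 0.54)/(0.54 − 0.09900) = 16510 L/s.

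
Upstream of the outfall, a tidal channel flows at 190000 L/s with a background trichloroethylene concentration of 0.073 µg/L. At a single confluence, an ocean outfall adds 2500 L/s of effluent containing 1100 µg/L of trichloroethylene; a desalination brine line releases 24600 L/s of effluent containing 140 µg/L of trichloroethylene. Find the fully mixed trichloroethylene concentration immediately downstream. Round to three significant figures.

28.6 µg/L

Flow-weighted average: C = (190000·0.07300 + 2500·1100 + 24600·140.0) / 217100 = 6208000/217100 = 28.59 µg/L.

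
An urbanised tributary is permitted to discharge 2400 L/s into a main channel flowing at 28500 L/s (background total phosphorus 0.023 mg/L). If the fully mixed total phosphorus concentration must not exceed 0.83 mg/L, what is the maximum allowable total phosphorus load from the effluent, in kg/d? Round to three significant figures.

Mass balance at the limit: 28500·0.02300 + 2400·Cₑ = 30900·0.83 → Cₑ = 10.41 mg/L.
2400 L/s = 2.400 m³/s. Load = 2.400 m³/s × 10.41 g/m³ × 86 400 s/d = 2159 kg/d.

2160 kg/d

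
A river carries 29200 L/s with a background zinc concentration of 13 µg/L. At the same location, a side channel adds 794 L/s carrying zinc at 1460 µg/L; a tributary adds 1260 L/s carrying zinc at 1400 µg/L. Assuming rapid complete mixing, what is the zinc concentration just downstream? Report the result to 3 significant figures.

106 µg/L

Mixed concentration C = ΣQC/ΣQ = (29200·13.00 + 794.0·1460 + 1260·1400) / 31250 = 3303000/31250 = 105.7 µg/L.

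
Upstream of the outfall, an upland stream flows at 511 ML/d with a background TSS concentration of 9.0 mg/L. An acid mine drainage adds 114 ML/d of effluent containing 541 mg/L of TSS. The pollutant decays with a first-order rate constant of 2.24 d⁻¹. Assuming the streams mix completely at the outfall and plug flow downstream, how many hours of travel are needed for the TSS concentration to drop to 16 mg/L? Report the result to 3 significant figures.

20.3 h

Flow-weighted average: C = (511.0·9.000 + 114.0·541.0) / 625.0 = 66270/625.0 = 106.0 mg/L.
106.0·exp(−k·t) = 16 → t = ln(106.0/16)/k = 72950 s = 20.26 h.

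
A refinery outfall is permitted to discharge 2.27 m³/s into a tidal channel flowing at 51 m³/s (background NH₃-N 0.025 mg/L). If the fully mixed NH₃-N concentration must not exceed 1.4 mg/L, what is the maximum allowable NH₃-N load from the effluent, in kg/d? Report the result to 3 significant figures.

6330 kg/d

Mass balance at the limit: 51.00·0.02500 + 2.270·Cₑ = 53.27·1.4 → Cₑ = 32.29 mg/L.
Load = 2.270 m³/s × 32.29 g/m³ × 86 400 s/d = 6333 kg/d.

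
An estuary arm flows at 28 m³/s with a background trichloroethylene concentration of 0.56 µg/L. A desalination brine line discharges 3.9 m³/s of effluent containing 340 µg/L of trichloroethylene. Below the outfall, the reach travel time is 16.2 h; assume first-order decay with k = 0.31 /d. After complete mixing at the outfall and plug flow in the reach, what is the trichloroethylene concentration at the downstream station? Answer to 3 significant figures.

34.1 µg/L

Flow-weighted average: C = (28.00·0.5600 + 3.900·340.0) / 31.90 = 1342/31.90 = 42.06 µg/L.
Applying C = C₀e^(−kt): 42.06 × 0.8112 = 34.12 µg/L.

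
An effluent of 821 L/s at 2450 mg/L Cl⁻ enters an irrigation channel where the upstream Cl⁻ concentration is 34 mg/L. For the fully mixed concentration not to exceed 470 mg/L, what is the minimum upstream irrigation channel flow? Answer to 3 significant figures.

3730 L/s

Set C_mix = 470: (Q·34.00 + 821.0·2450) / (Q + 821.0) = 470
→ Q = 821.0·(2450 − 470)/(470 − 34.00) = 3728 L/s.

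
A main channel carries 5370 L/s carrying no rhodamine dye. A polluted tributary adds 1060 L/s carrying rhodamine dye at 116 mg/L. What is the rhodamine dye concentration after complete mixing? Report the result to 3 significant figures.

19.1 mg/L

Mass balance: C = (5370·0 + 1060·116.0) / 6430 = 123000/6430 = 19.12 mg/L.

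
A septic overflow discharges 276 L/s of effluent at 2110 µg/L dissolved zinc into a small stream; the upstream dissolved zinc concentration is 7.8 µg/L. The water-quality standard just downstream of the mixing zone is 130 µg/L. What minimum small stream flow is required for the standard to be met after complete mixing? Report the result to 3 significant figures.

4470 L/s

Set C_mix = 130: (Q·7.800 + 276.0·2110) / (Q + 276.0) = 130
→ Q = 276.0·(2110 − 130)/(130 − 7.800) = 4472 L/s.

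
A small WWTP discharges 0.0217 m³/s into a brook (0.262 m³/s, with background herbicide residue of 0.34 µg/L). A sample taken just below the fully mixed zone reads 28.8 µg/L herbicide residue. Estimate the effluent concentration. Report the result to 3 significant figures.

372 µg/L

Mass balance: 0.2620·0.3400 + 0.02170·Cₑ = 0.2837·28.80
→ Cₑ = (0.2837·28.80 − 0.2620·0.3400) / 0.02170 = 372.4 µg/L.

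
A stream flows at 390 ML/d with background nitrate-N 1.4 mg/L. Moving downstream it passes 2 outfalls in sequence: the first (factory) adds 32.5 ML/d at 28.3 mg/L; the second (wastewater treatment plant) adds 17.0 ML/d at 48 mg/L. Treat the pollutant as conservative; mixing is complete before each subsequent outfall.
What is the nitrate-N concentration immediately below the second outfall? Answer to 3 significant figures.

After outfall 1: Q = 390.0 + 32.50 = 422.5 ML/d; C = (390.0·1.400 + 32.50·28.30)/422.5 = 3.469 mg/L.
After outfall 2: Q = 422.5 + 17.00 = 439.5 ML/d; C = (422.5·3.469 + 17.00·48.00)/439.5 = 5.192 mg/L.

5.19 mg/L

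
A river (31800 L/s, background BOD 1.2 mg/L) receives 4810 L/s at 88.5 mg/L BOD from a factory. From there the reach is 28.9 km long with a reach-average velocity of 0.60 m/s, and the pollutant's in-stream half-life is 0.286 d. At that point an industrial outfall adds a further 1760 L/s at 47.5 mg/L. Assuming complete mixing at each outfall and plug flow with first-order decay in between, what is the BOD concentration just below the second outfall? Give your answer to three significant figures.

Flow-weighted average: C = (31800·1.200 + 4810·88.50) / 36610 = 463800/36610 = 12.67 mg/L; combined flow 36610 L/s.
Travel time t = 28.9·1000 / 0.60 = 48170 s = 13.38 h.
Half-life 0.286 d → k = ln 2 / 0.286 = 2.424 d⁻¹.
First-order decay: C = 12.67·exp(−k·t) = 12.67·0.2590 = 3.281 mg/L.
At the second outfall, C = (36610·3.281 + 1760·47.50) / (36610 + 1760) = 5.309 mg/L.

5.31 mg/L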